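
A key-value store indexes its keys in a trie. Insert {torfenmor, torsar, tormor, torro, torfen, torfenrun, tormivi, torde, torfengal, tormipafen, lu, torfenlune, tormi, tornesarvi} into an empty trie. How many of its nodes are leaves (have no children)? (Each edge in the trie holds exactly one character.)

A leaf is a node with no children — equivalently, the end of a word that is not a proper prefix of any other stored word.
Those words: "lu", "torde", "torfengal", "torfenlune", "torfenmor", "torfenrun", "tormipafen", "tormivi", "tormor", "tornesarvi", "torro", "torsar"
Leaf count: 12

12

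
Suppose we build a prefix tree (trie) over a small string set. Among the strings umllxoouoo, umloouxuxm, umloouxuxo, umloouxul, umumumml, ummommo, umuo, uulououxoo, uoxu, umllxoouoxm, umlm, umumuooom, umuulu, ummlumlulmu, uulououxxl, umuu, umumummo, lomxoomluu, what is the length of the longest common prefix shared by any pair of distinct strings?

9

Equivalently: take the maximum, over all pairs, of their longest common prefix length.
e.g. "umllxoouoo" and "umllxoouoxm" share the prefix "umllxoouo" of length 9; no pair shares a longer one.
Longest shared-prefix length: 9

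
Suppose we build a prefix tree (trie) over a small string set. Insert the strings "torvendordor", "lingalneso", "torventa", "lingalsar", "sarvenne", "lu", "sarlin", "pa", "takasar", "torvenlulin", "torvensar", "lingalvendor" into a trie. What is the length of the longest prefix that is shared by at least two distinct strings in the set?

Equivalently: take the maximum, over all pairs, of their longest common prefix length.
e.g. "lingalneso" and "lingalsar" share the prefix "lingal" of length 6; no pair shares a longer one.
Longest shared-prefix length: 6

6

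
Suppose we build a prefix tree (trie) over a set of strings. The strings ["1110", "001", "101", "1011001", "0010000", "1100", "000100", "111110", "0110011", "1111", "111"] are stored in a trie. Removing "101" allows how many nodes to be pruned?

A node on "101"'s path can go only if nothing else ends at it or branches off below it.
Every node on "101" is still needed (e.g. by "1011001"), so nothing is freed.
Nodes removed: 0

0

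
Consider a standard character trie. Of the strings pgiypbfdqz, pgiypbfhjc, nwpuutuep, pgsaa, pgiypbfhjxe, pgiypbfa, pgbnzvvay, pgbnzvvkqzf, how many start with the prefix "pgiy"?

Traverse to the node for "pgiy", then collect every word in that subtree.
Matches: "pgiypbfa", "pgiypbfdqz", "pgiypbfhjc", "pgiypbfhjxe"
Count: 4

4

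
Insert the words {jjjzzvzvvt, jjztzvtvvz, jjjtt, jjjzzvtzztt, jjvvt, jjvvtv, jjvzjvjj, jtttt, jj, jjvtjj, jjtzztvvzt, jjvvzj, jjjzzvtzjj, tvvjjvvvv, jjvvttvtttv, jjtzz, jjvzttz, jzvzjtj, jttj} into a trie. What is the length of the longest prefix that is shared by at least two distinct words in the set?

8

Look for the deepest trie node that still has at least two words in its subtree.
"jjjzzvtzjj" and "jjjzzvtzztt" agree on "jjjzzvtz" (8 characters) before diverging; nothing deeper is shared.
Longest shared-prefix length: 8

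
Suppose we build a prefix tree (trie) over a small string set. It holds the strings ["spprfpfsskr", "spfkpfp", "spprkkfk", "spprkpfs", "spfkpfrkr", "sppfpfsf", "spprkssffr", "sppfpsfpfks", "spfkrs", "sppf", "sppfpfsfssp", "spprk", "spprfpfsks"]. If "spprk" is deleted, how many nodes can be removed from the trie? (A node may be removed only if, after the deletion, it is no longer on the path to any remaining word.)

A node on "spprk"'s path can go only if nothing else ends at it or branches off below it.
Every node on "spprk" is still needed (e.g. by "spprkkfk"), so nothing is freed.
Nodes removed: 0

0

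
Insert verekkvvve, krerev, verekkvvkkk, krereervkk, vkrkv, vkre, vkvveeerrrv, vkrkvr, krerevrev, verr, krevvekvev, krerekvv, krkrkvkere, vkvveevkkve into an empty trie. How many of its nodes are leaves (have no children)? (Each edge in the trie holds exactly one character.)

Leaves are exactly the stored words that no other stored word extends.
Those words: "krereervkk", "krerekvv", "krerevrev", "krevvekvev", "krkrkvkere", "verekkvvkkk", "verekkvvve", "verr", "vkre", "vkrkvr", "vkvveeerrrv", "vkvveevkkve"
Leaf count: 12

12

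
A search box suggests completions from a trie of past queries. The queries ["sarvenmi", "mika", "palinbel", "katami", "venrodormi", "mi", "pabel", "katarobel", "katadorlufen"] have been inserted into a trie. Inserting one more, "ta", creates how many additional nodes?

2

No existing word starts with "t", so every character of "ta" needs a new node.
2 − 0 = 2 new nodes.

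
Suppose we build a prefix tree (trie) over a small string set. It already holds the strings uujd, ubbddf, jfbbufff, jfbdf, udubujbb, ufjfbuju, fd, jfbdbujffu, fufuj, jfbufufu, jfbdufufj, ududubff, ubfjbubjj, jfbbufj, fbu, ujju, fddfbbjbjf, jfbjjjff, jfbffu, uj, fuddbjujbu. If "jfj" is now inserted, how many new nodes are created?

1

"jf" is already a path in the trie; the remaining "j" must be added.
Each of the 1 remaining characters creates one node.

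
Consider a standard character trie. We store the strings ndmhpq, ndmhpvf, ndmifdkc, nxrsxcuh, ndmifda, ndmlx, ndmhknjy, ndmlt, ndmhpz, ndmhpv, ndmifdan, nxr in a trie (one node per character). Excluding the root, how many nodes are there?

Trace insertions, counting only characters that open a new branch:
  "ndmhpq" → 6 new (n, d, m, h, p, q)
  "ndmhpvf" → prefix "ndmhp" already present; 2 new (v, f)
  "ndmifdkc" → prefix "ndm" already present; 5 new (i, f, d, k, c)
  "nxrsxcuh" → prefix "n" already present; 7 new (x, r, s, x, c, u, h)
  "ndmifda" → prefix "ndmifd" already present; 1 new (a)
  "ndmlx" → prefix "ndm" already present; 2 new (l, x)
  "ndmhknjy" → prefix "ndmh" already present; 4 new (k, n, j, y)
  "ndmlt" → prefix "ndml" already present; 1 new (t)
  "ndmhpz" → prefix "ndmhp" already present; 1 new (z)
  "ndmhpv" → prefix "ndmhpv" already present; 0 new (none)
  "ndmifdan" → prefix "ndmifda" already present; 1 new (n)
  "nxr" → prefix "nxr" already present; 0 new (none)
Total nodes = 6 + 2 + 5 + 7 + 1 + 2 + 4 + 1 + 1 + 0 + 1 + 0 = 30

30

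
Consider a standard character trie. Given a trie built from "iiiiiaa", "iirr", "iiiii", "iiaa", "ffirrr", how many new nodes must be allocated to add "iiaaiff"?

Walking "iiaaiff" from the root, the first 4 characters ("iiaa") follow existing edges; "i" is the first miss.
Each of the 3 remaining characters creates one node.

3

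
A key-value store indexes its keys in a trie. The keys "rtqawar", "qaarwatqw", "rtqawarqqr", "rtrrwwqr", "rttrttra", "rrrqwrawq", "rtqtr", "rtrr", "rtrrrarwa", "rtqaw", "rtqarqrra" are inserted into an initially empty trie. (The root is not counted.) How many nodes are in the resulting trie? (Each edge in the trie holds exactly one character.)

51

For each word, the new-node count is its length minus the longest prefix already in the trie:
  "rtqawar" → 7 new (r, t, q, a, w, a, r)
  "qaarwatqw" → 9 new (q, a, a, r, w, a, t, q, w)
  "rtqawarqqr" → prefix "rtqawar" already present; 3 new (q, q, r)
  "rtrrwwqr" → prefix "rt" already present; 6 new (r, r, w, w, q, r)
  "rttrttra" → prefix "rt" already present; 6 new (t, r, t, t, r, a)
  "rrrqwrawq" → prefix "r" already present; 8 new (r, r, q, w, r, a, w, q)
  "rtqtr" → prefix "rtq" already present; 2 new (t, r)
  "rtrr" → prefix "rtrr" already present; 0 new (none)
  "rtrrrarwa" → prefix "rtrr" already present; 5 new (r, a, r, w, a)
  "rtqaw" → prefix "rtqaw" already present; 0 new (none)
  "rtqarqrra" → prefix "rtqa" already present; 5 new (r, q, r, r, a)
Total nodes = 7 + 9 + 3 + 6 + 6 + 8 + 2 + 0 + 5 + 0 + 5 = 51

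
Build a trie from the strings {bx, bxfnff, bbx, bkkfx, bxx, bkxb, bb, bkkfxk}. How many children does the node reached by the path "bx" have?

The children of the "bx" node are the distinct next characters among strings starting with "bx".
Distinct next characters after "bx": f, x.
That node has 2 child edges.

2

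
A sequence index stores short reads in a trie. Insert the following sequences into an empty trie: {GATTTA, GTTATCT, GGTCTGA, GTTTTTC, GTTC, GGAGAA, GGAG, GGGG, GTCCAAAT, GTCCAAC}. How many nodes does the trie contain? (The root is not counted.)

36

Trace insertions, counting only characters that open a new branch:
  "GATTTA" → 6 new (G, A, T, T, T, A)
  "GTTATCT" → prefix "G" already present; 6 new (T, T, A, T, C, T)
  "GGTCTGA" → prefix "G" already present; 6 new (G, T, C, T, G, A)
  "GTTTTTC" → prefix "GTT" already present; 4 new (T, T, T, C)
  "GTTC" → prefix "GTT" already present; 1 new (C)
  "GGAGAA" → prefix "GG" already present; 4 new (A, G, A, A)
  "GGAG" → prefix "GGAG" already present; 0 new (none)
  "GGGG" → prefix "GG" already present; 2 new (G, G)
  "GTCCAAAT" → prefix "GT" already present; 6 new (C, C, A, A, A, T)
  "GTCCAAC" → prefix "GTCCAA" already present; 1 new (C)
Total nodes = 6 + 6 + 6 + 4 + 1 + 4 + 0 + 2 + 6 + 1 = 36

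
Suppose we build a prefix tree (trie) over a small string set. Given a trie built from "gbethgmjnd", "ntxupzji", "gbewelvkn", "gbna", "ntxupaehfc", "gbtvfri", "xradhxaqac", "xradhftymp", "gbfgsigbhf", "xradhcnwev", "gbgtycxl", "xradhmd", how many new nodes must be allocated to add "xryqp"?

3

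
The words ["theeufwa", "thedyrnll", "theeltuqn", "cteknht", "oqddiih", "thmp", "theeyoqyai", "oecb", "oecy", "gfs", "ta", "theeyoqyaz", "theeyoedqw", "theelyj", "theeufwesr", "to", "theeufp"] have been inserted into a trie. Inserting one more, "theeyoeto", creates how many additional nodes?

2

The longest prefix of "theeyoeto" already in the trie is "theeyoe" (length 7).
So 9 − 7 = 2 new nodes.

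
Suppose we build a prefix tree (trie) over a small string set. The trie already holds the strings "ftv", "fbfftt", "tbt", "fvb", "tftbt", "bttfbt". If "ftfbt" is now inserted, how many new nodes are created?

Walking "ftfbt" from the root, the first 2 characters ("ft") follow existing edges; "f" is the first miss.
So 5 − 2 = 3 new nodes.

3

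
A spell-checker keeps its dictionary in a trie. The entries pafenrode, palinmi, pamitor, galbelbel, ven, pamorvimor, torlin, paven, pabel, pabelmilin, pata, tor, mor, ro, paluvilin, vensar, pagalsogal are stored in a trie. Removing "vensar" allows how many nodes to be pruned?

A node on "vensar"'s path can go only if nothing else ends at it or branches off below it.
The suffix "sar" (3 nodes) is used only by "vensar"; "ven" is itself a stored word, so pruning stops there.
Nodes removed: 3

3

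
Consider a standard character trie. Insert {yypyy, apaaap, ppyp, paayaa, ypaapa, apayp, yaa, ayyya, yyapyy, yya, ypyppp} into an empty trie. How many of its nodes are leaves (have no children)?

A leaf is a node with no children — equivalently, the end of a word that is not a proper prefix of any other stored word.
Those words: "apaaap", "apayp", "ayyya", "paayaa", "ppyp", "yaa", "ypaapa", "ypyppp", "yyapyy", "yypyy"
Leaf count: 10

10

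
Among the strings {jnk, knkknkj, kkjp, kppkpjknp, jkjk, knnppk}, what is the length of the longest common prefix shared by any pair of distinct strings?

2

Equivalently: take the maximum, over all pairs, of their longest common prefix length.
e.g. "knkknkj" and "knnppk" share the prefix "kn" of length 2; no pair shares a longer one.
Longest shared-prefix length: 2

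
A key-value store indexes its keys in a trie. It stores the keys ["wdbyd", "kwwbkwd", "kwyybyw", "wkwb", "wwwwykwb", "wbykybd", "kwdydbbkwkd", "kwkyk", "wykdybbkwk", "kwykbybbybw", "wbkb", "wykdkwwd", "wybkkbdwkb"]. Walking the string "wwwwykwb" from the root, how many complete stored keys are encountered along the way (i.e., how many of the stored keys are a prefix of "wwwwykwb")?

1

Check each prefix of "wwwwykwb" against the stored set — each match is an end-marker on the path.
Prefixes of the query that are stored words: "wwwwykwb"
Count: 1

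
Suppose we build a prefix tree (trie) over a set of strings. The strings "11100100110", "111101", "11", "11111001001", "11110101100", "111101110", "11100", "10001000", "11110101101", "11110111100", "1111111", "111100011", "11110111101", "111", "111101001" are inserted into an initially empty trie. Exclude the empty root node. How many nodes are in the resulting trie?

For each word, the new-node count is its length minus the longest prefix already in the trie:
  "11100100110" → 11 new (1, 1, 1, 0, 0, 1, 0, 0, 1, 1, 0)
  "111101" → prefix "111" already present; 3 new (1, 0, 1)
  "11" → prefix "11" already present; 0 new (none)
  "11111001001" → prefix "1111" already present; 7 new (1, 0, 0, 1, 0, 0, 1)
  "11110101100" → prefix "111101" already present; 5 new (0, 1, 1, 0, 0)
  "111101110" → prefix "111101" already present; 3 new (1, 1, 0)
  "11100" → prefix "11100" already present; 0 new (none)
  "10001000" → prefix "1" already present; 7 new (0, 0, 0, 1, 0, 0, 0)
  "11110101101" → prefix "1111010110" already present; 1 new (1)
  "11110111100" → prefix "11110111" already present; 3 new (1, 0, 0)
  "1111111" → prefix "11111" already present; 2 new (1, 1)
  "111100011" → prefix "11110" already present; 4 new (0, 0, 1, 1)
  "11110111101" → prefix "1111011110" already present; 1 new (1)
  "111" → prefix "111" already present; 0 new (none)
  "111101001" → prefix "1111010" already present; 2 new (0, 1)
Total nodes = 11 + 3 + 0 + 7 + 5 + 3 + 0 + 7 + 1 + 3 + 2 + 4 + 1 + 0 + 2 = 49

49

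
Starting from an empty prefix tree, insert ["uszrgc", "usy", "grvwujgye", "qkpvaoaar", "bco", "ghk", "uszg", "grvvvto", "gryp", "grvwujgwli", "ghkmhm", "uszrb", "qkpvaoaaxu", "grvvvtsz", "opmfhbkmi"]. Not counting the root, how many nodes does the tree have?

Trace insertions, counting only characters that open a new branch:
  "uszrgc" → 6 new (u, s, z, r, g, c)
  "usy" → prefix "us" already present; 1 new (y)
  "grvwujgye" → 9 new (g, r, v, w, u, j, g, y, e)
  "qkpvaoaar" → 9 new (q, k, p, v, a, o, a, a, r)
  "bco" → 3 new (b, c, o)
  "ghk" → prefix "g" already present; 2 new (h, k)
  "uszg" → prefix "usz" already present; 1 new (g)
  "grvvvto" → prefix "grv" already present; 4 new (v, v, t, o)
  "gryp" → prefix "gr" already present; 2 new (y, p)
  "grvwujgwli" → prefix "grvwujg" already present; 3 new (w, l, i)
  "ghkmhm" → prefix "ghk" already present; 3 new (m, h, m)
  "uszrb" → prefix "uszr" already present; 1 new (b)
  "qkpvaoaaxu" → prefix "qkpvaoaa" already present; 2 new (x, u)
  "grvvvtsz" → prefix "grvvvt" already present; 2 new (s, z)
  "opmfhbkmi" → 9 new (o, p, m, f, h, b, k, m, i)
Total nodes = 6 + 1 + 9 + 9 + 3 + 2 + 1 + 4 + 2 + 3 + 3 + 1 + 2 + 2 + 9 = 57

57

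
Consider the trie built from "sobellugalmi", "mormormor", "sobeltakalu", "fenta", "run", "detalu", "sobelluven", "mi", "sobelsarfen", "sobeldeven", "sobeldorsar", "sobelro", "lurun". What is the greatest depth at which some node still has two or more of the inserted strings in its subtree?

The deepest shared node is where two words last agree before diverging.
"sobellugalmi" and "sobelluven" agree on "sobellu" (7 characters) before diverging; nothing deeper is shared.
Longest shared-prefix length: 7

7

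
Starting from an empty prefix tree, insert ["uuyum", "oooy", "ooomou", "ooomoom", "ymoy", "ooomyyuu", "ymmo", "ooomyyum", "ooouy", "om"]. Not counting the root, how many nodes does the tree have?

28

For each word, the new-node count is its length minus the longest prefix already in the trie:
  "uuyum" → 5 new (u, u, y, u, m)
  "oooy" → 4 new (o, o, o, y)
  "ooomou" → prefix "ooo" already present; 3 new (m, o, u)
  "ooomoom" → prefix "ooomo" already present; 2 new (o, m)
  "ymoy" → 4 new (y, m, o, y)
  "ooomyyuu" → prefix "ooom" already present; 4 new (y, y, u, u)
  "ymmo" → prefix "ym" already present; 2 new (m, o)
  "ooomyyum" → prefix "ooomyyu" already present; 1 new (m)
  "ooouy" → prefix "ooo" already present; 2 new (u, y)
  "om" → prefix "o" already present; 1 new (m)
Total nodes = 5 + 4 + 3 + 2 + 4 + 4 + 2 + 1 + 2 + 1 = 28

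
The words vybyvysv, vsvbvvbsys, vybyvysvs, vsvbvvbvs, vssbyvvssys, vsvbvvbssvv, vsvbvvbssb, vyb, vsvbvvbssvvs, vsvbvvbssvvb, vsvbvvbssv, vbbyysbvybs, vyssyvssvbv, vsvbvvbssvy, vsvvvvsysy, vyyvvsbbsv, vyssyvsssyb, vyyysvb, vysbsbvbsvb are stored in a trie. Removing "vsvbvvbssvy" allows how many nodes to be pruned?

After clearing the end-marker at "vsvbvvbssvy", prune upward until reaching a node still needed by another word.
The suffix "y" (1 node) is used only by "vsvbvvbssvy"; the node for "vsvbvvbssv" still has the child "v", so pruning stops there.
Nodes removed: 1

1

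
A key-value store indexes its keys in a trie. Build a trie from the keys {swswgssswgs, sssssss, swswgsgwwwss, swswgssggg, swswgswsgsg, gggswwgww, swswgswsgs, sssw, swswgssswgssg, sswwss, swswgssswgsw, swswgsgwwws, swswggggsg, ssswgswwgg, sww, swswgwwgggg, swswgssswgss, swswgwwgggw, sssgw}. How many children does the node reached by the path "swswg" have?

Walk "swswg" from the root, arriving at one node.
Distinct next characters after "swswg": g, s, w.
That node has 3 child edges.

3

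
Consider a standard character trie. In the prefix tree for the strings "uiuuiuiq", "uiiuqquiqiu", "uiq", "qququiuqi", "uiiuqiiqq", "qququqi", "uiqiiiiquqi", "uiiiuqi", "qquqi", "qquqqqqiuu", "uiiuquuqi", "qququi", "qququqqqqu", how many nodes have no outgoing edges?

11

A leaf is a node with no children — equivalently, the end of a word that is not a proper prefix of any other stored word.
Those words: "qquqi", "qquqqqqiuu", "qququiuqi", "qququqi", "qququqqqqu", "uiiiuqi", "uiiuqiiqq", "uiiuqquiqiu", "uiiuquuqi", "uiqiiiiquqi", "uiuuiuiq"
Leaf count: 11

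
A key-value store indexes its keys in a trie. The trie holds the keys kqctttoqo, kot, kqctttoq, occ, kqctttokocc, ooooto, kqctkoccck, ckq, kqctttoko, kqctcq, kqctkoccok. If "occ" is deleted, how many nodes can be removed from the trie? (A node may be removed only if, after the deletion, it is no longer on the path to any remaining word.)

A node on "occ"'s path can go only if nothing else ends at it or branches off below it.
The suffix "cc" (2 nodes) is used only by "occ"; the node for "o" still has the child "o", so pruning stops there.
Nodes removed: 2

2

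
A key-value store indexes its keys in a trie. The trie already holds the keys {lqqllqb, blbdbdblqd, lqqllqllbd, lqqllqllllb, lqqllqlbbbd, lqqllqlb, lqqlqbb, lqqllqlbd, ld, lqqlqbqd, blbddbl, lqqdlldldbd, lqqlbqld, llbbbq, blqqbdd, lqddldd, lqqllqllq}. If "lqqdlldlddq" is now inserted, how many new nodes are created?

Walking "lqqdlldlddq" from the root, the first 9 characters ("lqqdlldld") follow existing edges; "d" is the first miss.
So 11 − 9 = 2 new nodes.

2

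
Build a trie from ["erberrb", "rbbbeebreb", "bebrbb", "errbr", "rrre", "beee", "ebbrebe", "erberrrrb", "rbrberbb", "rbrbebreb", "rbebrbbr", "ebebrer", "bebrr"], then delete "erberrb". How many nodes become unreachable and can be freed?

1

Walk "erberrb" from the leaf back toward the root, removing each node that no remaining word uses.
The suffix "b" (1 node) is used only by "erberrb"; the node for "erberr" still has the child "r", so pruning stops there.
Nodes removed: 1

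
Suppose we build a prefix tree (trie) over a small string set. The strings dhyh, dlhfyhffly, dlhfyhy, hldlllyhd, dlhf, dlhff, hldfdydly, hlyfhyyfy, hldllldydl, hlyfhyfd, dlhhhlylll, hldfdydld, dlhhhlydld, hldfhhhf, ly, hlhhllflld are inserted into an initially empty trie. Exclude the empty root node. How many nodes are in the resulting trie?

Trace insertions, counting only characters that open a new branch:
  "dhyh" → 4 new (d, h, y, h)
  "dlhfyhffly" → prefix "d" already present; 9 new (l, h, f, y, h, f, f, l, y)
  "dlhfyhy" → prefix "dlhfyh" already present; 1 new (y)
  "hldlllyhd" → 9 new (h, l, d, l, l, l, y, h, d)
  "dlhf" → prefix "dlhf" already present; 0 new (none)
  "dlhff" → prefix "dlhf" already present; 1 new (f)
  "hldfdydly" → prefix "hld" already present; 6 new (f, d, y, d, l, y)
  "hlyfhyyfy" → prefix "hl" already present; 7 new (y, f, h, y, y, f, y)
  "hldllldydl" → prefix "hldlll" already present; 4 new (d, y, d, l)
  "hlyfhyfd" → prefix "hlyfhy" already present; 2 new (f, d)
  "dlhhhlylll" → prefix "dlh" already present; 7 new (h, h, l, y, l, l, l)
  "hldfdydld" → prefix "hldfdydl" already present; 1 new (d)
  "dlhhhlydld" → prefix "dlhhhly" already present; 3 new (d, l, d)
  "hldfhhhf" → prefix "hldf" already present; 4 new (h, h, h, f)
  "ly" → 2 new (l, y)
  "hlhhllflld" → prefix "hl" already present; 8 new (h, h, l, l, f, l, l, d)
Total nodes = 4 + 9 + 1 + 9 + 0 + 1 + 6 + 7 + 4 + 2 + 7 + 1 + 3 + 4 + 2 + 8 = 68

68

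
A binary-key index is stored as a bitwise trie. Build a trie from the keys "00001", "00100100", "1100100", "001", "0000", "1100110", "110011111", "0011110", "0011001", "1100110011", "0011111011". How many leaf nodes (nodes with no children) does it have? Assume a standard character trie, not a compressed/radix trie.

A leaf is a node with no children — equivalently, the end of a word that is not a proper prefix of any other stored word.
Those words: "00001", "00100100", "0011001", "0011110", "0011111011", "1100100", "1100110011", "110011111"
Leaf count: 8

8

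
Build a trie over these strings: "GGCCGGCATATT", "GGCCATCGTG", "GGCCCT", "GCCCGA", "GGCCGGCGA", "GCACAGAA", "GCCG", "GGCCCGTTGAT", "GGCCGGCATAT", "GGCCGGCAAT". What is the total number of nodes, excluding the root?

For each word, the new-node count is its length minus the longest prefix already in the trie:
  "GGCCGGCATATT" → 12 new (G, G, C, C, G, G, C, A, T, A, T, T)
  "GGCCATCGTG" → prefix "GGCC" already present; 6 new (A, T, C, G, T, G)
  "GGCCCT" → prefix "GGCC" already present; 2 new (C, T)
  "GCCCGA" → prefix "G" already present; 5 new (C, C, C, G, A)
  "GGCCGGCGA" → prefix "GGCCGGC" already present; 2 new (G, A)
  "GCACAGAA" → prefix "GC" already present; 6 new (A, C, A, G, A, A)
  "GCCG" → prefix "GCC" already present; 1 new (G)
  "GGCCCGTTGAT" → prefix "GGCCC" already present; 6 new (G, T, T, G, A, T)
  "GGCCGGCATAT" → prefix "GGCCGGCATAT" already present; 0 new (none)
  "GGCCGGCAAT" → prefix "GGCCGGCA" already present; 2 new (A, T)
Total nodes = 12 + 6 + 2 + 5 + 2 + 6 + 1 + 6 + 0 + 2 = 42

42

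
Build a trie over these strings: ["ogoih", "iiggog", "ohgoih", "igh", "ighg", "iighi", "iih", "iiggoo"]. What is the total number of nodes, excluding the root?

23

Trace insertions, counting only characters that open a new branch:
  "ogoih" → 5 new (o, g, o, i, h)
  "iiggog" → 6 new (i, i, g, g, o, g)
  "ohgoih" → prefix "o" already present; 5 new (h, g, o, i, h)
  "igh" → prefix "i" already present; 2 new (g, h)
  "ighg" → prefix "igh" already present; 1 new (g)
  "iighi" → prefix "iig" already present; 2 new (h, i)
  "iih" → prefix "ii" already present; 1 new (h)
  "iiggoo" → prefix "iiggo" already present; 1 new (o)
Total nodes = 5 + 6 + 5 + 2 + 1 + 2 + 1 + 1 = 23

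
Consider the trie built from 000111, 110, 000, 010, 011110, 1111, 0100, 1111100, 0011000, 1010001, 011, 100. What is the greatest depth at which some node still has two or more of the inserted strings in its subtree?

Equivalently: take the maximum, over all pairs, of their longest common prefix length.
"1111" and "1111100" agree on "1111" (4 characters) before diverging; nothing deeper is shared.
Longest shared-prefix length: 4

4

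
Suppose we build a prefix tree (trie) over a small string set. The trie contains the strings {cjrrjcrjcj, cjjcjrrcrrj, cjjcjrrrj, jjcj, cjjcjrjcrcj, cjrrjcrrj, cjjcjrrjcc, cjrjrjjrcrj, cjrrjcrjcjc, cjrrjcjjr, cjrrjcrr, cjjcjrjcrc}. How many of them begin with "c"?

11

Filter for entries beginning with "c":
Words under "c": cjjcjrjcrc, cjjcjrjcrcj, cjjcjrrcrrj, cjjcjrrjcc, cjjcjrrrj, cjrjrjjrcrj, cjrrjcjjr, cjrrjcrjcj, cjrrjcrjcjc, cjrrjcrr, cjrrjcrrj
Count: 11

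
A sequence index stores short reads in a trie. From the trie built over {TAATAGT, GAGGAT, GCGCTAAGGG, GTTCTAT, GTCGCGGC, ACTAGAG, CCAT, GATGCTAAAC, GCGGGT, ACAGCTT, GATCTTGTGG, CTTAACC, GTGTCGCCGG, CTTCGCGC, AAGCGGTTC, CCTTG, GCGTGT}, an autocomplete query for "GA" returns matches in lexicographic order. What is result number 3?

GATGCTAAAC

Filter for "GA…" and sort: "GAGGAT", "GATCTTGTGG", "GATGCTAAAC"
The 3rd is GATGCTAAAC.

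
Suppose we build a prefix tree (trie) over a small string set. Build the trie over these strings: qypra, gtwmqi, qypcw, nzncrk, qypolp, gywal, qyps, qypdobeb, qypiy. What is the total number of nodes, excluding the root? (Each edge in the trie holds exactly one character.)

Count nodes per top-level branch (shared prefixes stored once):
  'g'-branch (gtwmqi, gywal): 10 nodes
  'n'-branch (nzncrk): 6 nodes
  'q'-branch (qypcw, qypdobeb, qypiy, qypolp, qypra, qyps): 18 nodes
Sum: 34

34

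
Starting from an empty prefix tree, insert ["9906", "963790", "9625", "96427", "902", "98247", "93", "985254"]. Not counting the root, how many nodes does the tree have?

Trace insertions, counting only characters that open a new branch:
  "9906" → 4 new (9, 9, 0, 6)
  "963790" → prefix "9" already present; 5 new (6, 3, 7, 9, 0)
  "9625" → prefix "96" already present; 2 new (2, 5)
  "96427" → prefix "96" already present; 3 new (4, 2, 7)
  "902" → prefix "9" already present; 2 new (0, 2)
  "98247" → prefix "9" already present; 4 new (8, 2, 4, 7)
  "93" → prefix "9" already present; 1 new (3)
  "985254" → prefix "98" already present; 4 new (5, 2, 5, 4)
Total nodes = 4 + 5 + 2 + 3 + 2 + 4 + 1 + 4 = 25

25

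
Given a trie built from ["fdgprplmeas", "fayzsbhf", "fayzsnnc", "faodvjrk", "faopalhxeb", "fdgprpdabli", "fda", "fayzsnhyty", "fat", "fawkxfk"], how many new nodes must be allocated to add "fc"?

The longest prefix of "fc" already in the trie is "f" (length 1).
New nodes needed: |"fc"| − 1 = 2 − 1 = 1.

1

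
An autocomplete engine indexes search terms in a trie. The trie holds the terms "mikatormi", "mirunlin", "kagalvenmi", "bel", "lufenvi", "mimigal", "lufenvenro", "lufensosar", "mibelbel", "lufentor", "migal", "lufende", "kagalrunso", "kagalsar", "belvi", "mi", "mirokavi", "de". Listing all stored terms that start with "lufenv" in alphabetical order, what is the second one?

lufenvi

DFS of the "lufenv" subtree visits, in order: "lufenvenro", "lufenvi"
Position 2: lufenvi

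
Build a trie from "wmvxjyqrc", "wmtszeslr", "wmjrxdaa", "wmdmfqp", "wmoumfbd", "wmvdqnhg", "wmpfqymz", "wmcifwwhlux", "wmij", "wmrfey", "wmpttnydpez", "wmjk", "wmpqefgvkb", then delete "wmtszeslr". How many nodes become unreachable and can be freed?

7

Walk "wmtszeslr" from the leaf back toward the root, removing each node that no remaining word uses.
The suffix "tszeslr" (7 nodes) is used only by "wmtszeslr"; the node for "wm" still has the child "v", so pruning stops there.
Nodes removed: 7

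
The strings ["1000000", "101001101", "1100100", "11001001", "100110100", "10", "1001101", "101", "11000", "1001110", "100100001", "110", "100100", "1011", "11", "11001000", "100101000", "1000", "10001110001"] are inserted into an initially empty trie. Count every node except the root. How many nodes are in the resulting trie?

For each word, the new-node count is its length minus the longest prefix already in the trie:
  "1000000" → 7 new (1, 0, 0, 0, 0, 0, 0)
  "101001101" → prefix "10" already present; 7 new (1, 0, 0, 1, 1, 0, 1)
  "1100100" → prefix "1" already present; 6 new (1, 0, 0, 1, 0, 0)
  "11001001" → prefix "1100100" already present; 1 new (1)
  "100110100" → prefix "100" already present; 6 new (1, 1, 0, 1, 0, 0)
  "10" → prefix "10" already present; 0 new (none)
  "1001101" → prefix "1001101" already present; 0 new (none)
  "101" → prefix "101" already present; 0 new (none)
  "11000" → prefix "1100" already present; 1 new (0)
  "1001110" → prefix "10011" already present; 2 new (1, 0)
  "100100001" → prefix "1001" already present; 5 new (0, 0, 0, 0, 1)
  "110" → prefix "110" already present; 0 new (none)
  "100100" → prefix "100100" already present; 0 new (none)
  "1011" → prefix "101" already present; 1 new (1)
  "11" → prefix "11" already present; 0 new (none)
  "11001000" → prefix "1100100" already present; 1 new (0)
  "100101000" → prefix "10010" already present; 4 new (1, 0, 0, 0)
  "1000" → prefix "1000" already present; 0 new (none)
  "10001110001" → prefix "1000" already present; 7 new (1, 1, 1, 0, 0, 0, 1)
Total nodes = 7 + 7 + 6 + 1 + 6 + 0 + 0 + 0 + 1 + 2 + 5 + 0 + 0 + 1 + 0 + 1 + 4 + 0 + 7 = 48

48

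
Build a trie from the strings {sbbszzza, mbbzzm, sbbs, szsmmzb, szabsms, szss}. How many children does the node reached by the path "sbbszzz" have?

1

The children of the "sbbszzz" node are the distinct next characters among strings starting with "sbbszzz".
Distinct next characters after "sbbszzz": a.
That node has 1 child edge.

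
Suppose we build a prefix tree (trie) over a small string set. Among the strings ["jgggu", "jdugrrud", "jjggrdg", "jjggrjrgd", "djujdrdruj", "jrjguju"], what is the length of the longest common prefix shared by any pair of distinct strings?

5

The deepest shared node is where two words last agree before diverging.
e.g. "jjggrdg" and "jjggrjrgd" share the prefix "jjggr" of length 5; no pair shares a longer one.
Longest shared-prefix length: 5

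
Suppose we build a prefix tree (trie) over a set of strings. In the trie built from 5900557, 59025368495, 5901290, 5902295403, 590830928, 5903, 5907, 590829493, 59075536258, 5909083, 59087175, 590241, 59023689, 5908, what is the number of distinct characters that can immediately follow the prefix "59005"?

1

The children of the "59005" node are the distinct next characters among strings starting with "59005".
Characters that immediately follow "59005" among the stored strings: {5}.
That node has 1 child edge.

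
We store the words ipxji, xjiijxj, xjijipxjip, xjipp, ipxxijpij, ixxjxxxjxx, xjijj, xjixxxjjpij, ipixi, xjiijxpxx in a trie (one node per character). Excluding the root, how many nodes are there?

51

For each word, the new-node count is its length minus the longest prefix already in the trie:
  "ipxji" → 5 new (i, p, x, j, i)
  "xjiijxj" → 7 new (x, j, i, i, j, x, j)
  "xjijipxjip" → prefix "xji" already present; 7 new (j, i, p, x, j, i, p)
  "xjipp" → prefix "xji" already present; 2 new (p, p)
  "ipxxijpij" → prefix "ipx" already present; 6 new (x, i, j, p, i, j)
  "ixxjxxxjxx" → prefix "i" already present; 9 new (x, x, j, x, x, x, j, x, x)
  "xjijj" → prefix "xjij" already present; 1 new (j)
  "xjixxxjjpij" → prefix "xji" already present; 8 new (x, x, x, j, j, p, i, j)
  "ipixi" → prefix "ip" already present; 3 new (i, x, i)
  "xjiijxpxx" → prefix "xjiijx" already present; 3 new (p, x, x)
Total nodes = 5 + 7 + 7 + 2 + 6 + 9 + 1 + 8 + 3 + 3 = 51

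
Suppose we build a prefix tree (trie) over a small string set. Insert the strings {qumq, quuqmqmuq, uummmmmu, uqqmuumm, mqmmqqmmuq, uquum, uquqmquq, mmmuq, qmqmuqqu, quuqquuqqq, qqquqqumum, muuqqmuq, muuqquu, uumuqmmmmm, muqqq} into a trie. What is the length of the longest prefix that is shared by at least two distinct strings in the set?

Look for the deepest trie node that still has at least two words in its subtree.
"muuqqmuq" and "muuqquu" agree on "muuqq" (5 characters) before diverging; nothing deeper is shared.
Longest shared-prefix length: 5

5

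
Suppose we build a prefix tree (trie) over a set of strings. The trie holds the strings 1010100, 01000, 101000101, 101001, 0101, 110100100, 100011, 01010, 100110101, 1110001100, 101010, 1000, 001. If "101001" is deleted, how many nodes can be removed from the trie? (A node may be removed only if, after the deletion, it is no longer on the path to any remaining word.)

Walk "101001" from the leaf back toward the root, removing each node that no remaining word uses.
The suffix "1" (1 node) is used only by "101001"; the node for "10100" still has the child "0", so pruning stops there.
Nodes removed: 1

1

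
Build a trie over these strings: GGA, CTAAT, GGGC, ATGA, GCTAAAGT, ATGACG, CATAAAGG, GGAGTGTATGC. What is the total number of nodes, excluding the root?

Insert word by word; a character creates a node only if that edge doesn't already exist:
  "GGA" → 3 new (G, G, A)
  "CTAAT" → 5 new (C, T, A, A, T)
  "GGGC" → prefix "GG" already present; 2 new (G, C)
  "ATGA" → 4 new (A, T, G, A)
  "GCTAAAGT" → prefix "G" already present; 7 new (C, T, A, A, A, G, T)
  "ATGACG" → prefix "ATGA" already present; 2 new (C, G)
  "CATAAAGG" → prefix "C" already present; 7 new (A, T, A, A, A, G, G)
  "GGAGTGTATGC" → prefix "GGA" already present; 8 new (G, T, G, T, A, T, G, C)
Total nodes = 3 + 5 + 2 + 4 + 7 + 2 + 7 + 8 = 38

38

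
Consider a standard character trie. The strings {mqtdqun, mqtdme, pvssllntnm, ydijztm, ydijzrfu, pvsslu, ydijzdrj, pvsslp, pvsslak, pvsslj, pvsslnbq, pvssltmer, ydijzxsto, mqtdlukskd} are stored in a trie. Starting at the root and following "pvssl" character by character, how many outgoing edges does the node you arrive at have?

7

Walk "pvssl" from the root, arriving at one node.
Distinct next characters after "pvssl": a, j, l, n, p, t, u.
That node has 7 child edges.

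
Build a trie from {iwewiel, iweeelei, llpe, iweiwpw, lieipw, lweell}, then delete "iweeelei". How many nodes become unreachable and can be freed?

5

Walk "iweeelei" from the leaf back toward the root, removing each node that no remaining word uses.
The suffix "eelei" (5 nodes) is used only by "iweeelei"; the node for "iwe" still has the child "w", so pruning stops there.
Nodes removed: 5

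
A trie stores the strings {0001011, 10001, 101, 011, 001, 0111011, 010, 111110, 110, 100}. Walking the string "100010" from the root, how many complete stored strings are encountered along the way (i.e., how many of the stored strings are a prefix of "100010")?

2

Traverse "100010" character by character; count nodes along the way that are marked as word ends.
Prefixes of the query that are stored words: "100", "10001"
Count: 2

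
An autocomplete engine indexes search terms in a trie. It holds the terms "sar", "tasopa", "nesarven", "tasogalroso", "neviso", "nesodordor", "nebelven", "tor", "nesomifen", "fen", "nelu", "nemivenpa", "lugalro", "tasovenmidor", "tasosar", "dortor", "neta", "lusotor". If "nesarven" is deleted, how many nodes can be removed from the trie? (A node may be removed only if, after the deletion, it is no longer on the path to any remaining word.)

After clearing the end-marker at "nesarven", prune upward until reaching a node still needed by another word.
The suffix "arven" (5 nodes) is used only by "nesarven"; the node for "nes" still has the child "o", so pruning stops there.
Nodes removed: 5

5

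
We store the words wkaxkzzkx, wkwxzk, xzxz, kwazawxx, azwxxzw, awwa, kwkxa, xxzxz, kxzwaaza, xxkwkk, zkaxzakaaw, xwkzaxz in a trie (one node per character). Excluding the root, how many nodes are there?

69

Insert word by word; a character creates a node only if that edge doesn't already exist:
  "wkaxkzzkx" → 9 new (w, k, a, x, k, z, z, k, x)
  "wkwxzk" → prefix "wk" already present; 4 new (w, x, z, k)
  "xzxz" → 4 new (x, z, x, z)
  "kwazawxx" → 8 new (k, w, a, z, a, w, x, x)
  "azwxxzw" → 7 new (a, z, w, x, x, z, w)
  "awwa" → prefix "a" already present; 3 new (w, w, a)
  "kwkxa" → prefix "kw" already present; 3 new (k, x, a)
  "xxzxz" → prefix "x" already present; 4 new (x, z, x, z)
  "kxzwaaza" → prefix "k" already present; 7 new (x, z, w, a, a, z, a)
  "xxkwkk" → prefix "xx" already present; 4 new (k, w, k, k)
  "zkaxzakaaw" → 10 new (z, k, a, x, z, a, k, a, a, w)
  "xwkzaxz" → prefix "x" already present; 6 new (w, k, z, a, x, z)
Total nodes = 9 + 4 + 4 + 8 + 7 + 3 + 3 + 4 + 7 + 4 + 10 + 6 = 69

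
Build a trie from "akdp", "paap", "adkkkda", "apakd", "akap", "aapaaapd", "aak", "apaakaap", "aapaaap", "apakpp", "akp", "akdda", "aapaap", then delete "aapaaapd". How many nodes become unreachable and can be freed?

1

After clearing the end-marker at "aapaaapd", prune upward until reaching a node still needed by another word.
The suffix "d" (1 node) is used only by "aapaaapd"; "aapaaap" is itself a stored word, so pruning stops there.
Nodes removed: 1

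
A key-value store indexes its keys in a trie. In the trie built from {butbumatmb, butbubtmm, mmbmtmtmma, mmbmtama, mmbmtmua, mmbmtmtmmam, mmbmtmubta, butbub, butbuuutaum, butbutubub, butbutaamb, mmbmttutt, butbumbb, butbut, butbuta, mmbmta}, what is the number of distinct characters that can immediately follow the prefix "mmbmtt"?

1

The children of the "mmbmtt" node are the distinct next characters among strings starting with "mmbmtt".
Distinct next characters after "mmbmtt": u.
That node has 1 child edge.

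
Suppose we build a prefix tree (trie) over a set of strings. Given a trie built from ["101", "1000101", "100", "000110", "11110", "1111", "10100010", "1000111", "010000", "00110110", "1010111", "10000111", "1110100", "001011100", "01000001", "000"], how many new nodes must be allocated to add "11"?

"11" is already a full path in the trie; only an end-marker is added.
No new nodes are needed: 0.

0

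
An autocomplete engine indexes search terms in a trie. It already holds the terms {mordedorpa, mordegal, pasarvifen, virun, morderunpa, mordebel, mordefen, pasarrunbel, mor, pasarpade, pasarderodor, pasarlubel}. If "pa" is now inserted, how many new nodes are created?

"pa" is already a full path in the trie; only an end-marker is added.
No new nodes are needed: 0.

0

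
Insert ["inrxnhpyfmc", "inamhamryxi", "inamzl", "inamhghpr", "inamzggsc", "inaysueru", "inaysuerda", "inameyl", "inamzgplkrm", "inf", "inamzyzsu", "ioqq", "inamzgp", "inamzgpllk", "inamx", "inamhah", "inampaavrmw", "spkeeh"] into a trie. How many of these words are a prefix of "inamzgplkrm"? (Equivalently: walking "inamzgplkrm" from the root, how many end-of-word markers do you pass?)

Check each prefix of "inamzgplkrm" against the stored set — each match is an end-marker on the path.
Prefixes of the query that are stored words: "inamzgp", "inamzgplkrm"
Count: 2

2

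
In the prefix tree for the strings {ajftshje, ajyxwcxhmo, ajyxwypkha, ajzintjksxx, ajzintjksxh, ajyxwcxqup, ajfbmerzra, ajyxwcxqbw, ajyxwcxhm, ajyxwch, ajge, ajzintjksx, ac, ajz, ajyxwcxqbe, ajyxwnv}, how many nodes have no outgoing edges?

A leaf is a node with no children — equivalently, the end of a word that is not a proper prefix of any other stored word.
Those words: "ac", "ajfbmerzra", "ajftshje", "ajge", "ajyxwch", "ajyxwcxhmo", "ajyxwcxqbe", "ajyxwcxqbw", "ajyxwcxqup", "ajyxwnv", "ajyxwypkha", "ajzintjksxh", "ajzintjksxx"
Leaf count: 13

13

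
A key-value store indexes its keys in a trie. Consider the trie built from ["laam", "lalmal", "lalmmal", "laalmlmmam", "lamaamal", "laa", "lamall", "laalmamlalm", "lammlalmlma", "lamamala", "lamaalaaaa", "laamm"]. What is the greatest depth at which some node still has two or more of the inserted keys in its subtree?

Equivalently: take the maximum, over all pairs, of their longest common prefix length.
e.g. "laalmamlalm" and "laalmlmmam" share the prefix "laalm" of length 5; no pair shares a longer one.
Longest shared-prefix length: 5

5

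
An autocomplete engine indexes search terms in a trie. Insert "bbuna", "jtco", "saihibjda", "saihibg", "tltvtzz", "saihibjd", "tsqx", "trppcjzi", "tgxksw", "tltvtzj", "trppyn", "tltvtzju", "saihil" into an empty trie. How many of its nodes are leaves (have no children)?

11

A leaf is a node with no children — equivalently, the end of a word that is not a proper prefix of any other stored word.
Those words: "bbuna", "jtco", "saihibg", "saihibjda", "saihil", "tgxksw", "tltvtzju", "tltvtzz", "trppcjzi", "trppyn", "tsqx"
Leaf count: 11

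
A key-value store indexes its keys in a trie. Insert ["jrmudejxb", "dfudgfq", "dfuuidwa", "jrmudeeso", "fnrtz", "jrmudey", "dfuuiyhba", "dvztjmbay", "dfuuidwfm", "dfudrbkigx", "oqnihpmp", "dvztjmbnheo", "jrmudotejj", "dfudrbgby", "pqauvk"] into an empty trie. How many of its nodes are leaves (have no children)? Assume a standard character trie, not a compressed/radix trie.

A leaf is a node with no children — equivalently, the end of a word that is not a proper prefix of any other stored word.
Those words: "dfudgfq", "dfudrbgby", "dfudrbkigx", "dfuuidwa", "dfuuidwfm", "dfuuiyhba", "dvztjmbay", "dvztjmbnheo", "fnrtz", "jrmudeeso", "jrmudejxb", "jrmudey", "jrmudotejj", "oqnihpmp", "pqauvk"
Leaf count: 15

15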